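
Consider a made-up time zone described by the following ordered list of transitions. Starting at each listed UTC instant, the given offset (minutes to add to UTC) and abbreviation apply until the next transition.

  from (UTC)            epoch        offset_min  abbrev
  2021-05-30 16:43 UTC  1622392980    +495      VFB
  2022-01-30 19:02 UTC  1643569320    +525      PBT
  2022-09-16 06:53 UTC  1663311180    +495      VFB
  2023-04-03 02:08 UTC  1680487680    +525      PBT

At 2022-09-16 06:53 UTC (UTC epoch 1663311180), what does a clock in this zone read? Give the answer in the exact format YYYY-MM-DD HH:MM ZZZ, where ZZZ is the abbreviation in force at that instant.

2022-09-16 15:08 VFB

Query: 2022-09-16 06:53 UTC
Rule 3/4 (VFB, +08:15): 2022-09-16 06:53 UTC ≤ query < 2023-04-03 02:08 UTC
6·60 + 53 + 495 = 908 min
908 = 0·1440 + 908; 908 = 15·60 + 8 → 15:08, same day
→ 2022-09-16 15:08 VFB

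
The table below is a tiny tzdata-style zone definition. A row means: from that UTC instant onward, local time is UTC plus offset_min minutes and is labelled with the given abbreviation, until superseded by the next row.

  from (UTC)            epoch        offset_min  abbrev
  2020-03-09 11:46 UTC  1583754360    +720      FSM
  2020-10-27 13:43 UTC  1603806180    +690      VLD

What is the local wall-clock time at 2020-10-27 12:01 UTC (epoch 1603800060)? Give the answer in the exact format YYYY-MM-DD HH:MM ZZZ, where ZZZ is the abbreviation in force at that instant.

Query: 2020-10-27 12:01 UTC
Rule 1/2 (FSM, +12:00): 2020-03-09 11:46 UTC ≤ query < 2020-10-27 13:43 UTC
12·60 + 1 + 720 = 1441 min
1441 = 1·1440 + 1; 1 = 0·60 + 1 → 00:01, 2020-10-27 + 1 day = 2020-10-28
→ 2020-10-28 00:01 FSM

2020-10-28 00:01 FSM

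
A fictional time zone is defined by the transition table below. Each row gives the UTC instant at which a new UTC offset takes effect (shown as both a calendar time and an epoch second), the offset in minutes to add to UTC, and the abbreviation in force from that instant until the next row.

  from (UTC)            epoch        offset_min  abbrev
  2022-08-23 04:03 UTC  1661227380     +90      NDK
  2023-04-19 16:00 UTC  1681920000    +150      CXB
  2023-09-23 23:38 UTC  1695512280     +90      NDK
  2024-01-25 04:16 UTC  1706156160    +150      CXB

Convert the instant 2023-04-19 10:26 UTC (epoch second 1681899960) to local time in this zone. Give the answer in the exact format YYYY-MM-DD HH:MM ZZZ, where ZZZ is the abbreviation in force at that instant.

Query: 2023-04-19 10:26 UTC
Rule 1/4 (NDK, +01:30): 2022-08-23 04:03 UTC ≤ query < 2023-04-19 16:00 UTC
10·60 + 26 + 90 = 716 min
716 = 0·1440 + 716; 716 = 11·60 + 56 → 11:56, same day
→ 2023-04-19 11:56 NDK

2023-04-19 11:56 NDK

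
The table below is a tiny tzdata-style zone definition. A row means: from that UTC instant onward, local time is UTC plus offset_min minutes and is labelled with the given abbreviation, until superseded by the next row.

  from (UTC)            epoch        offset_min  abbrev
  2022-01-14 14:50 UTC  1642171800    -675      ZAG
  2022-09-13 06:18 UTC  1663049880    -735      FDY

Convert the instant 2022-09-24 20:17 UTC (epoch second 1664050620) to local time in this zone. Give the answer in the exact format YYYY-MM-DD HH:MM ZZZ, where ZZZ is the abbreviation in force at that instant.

Query: 2022-09-24 20:17 UTC
Rule 2/2 (FDY, -12:15): 2022-09-13 06:18 UTC ≤ query < +∞
20·60 + 17 - 735 = 482 min
482 = 0·1440 + 482; 482 = 8·60 + 2 → 08:02, same day
→ 2022-09-24 08:02 FDY

2022-09-24 08:02 FDY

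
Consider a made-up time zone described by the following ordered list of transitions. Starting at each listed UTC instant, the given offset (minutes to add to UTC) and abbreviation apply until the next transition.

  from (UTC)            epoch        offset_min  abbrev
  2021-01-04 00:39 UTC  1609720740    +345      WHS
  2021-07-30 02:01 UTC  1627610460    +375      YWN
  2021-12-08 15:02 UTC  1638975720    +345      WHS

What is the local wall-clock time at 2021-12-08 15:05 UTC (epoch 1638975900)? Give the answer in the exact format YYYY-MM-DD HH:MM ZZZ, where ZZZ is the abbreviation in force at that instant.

Query: 2021-12-08 15:05 UTC
Rule 3/3 (WHS, +05:45): 2021-12-08 15:02 UTC ≤ query < +∞
15·60 + 5 + 345 = 1250 min
1250 = 0·1440 + 1250; 1250 = 20·60 + 50 → 20:50, same day
→ 2021-12-08 20:50 WHS

2021-12-08 20:50 WHS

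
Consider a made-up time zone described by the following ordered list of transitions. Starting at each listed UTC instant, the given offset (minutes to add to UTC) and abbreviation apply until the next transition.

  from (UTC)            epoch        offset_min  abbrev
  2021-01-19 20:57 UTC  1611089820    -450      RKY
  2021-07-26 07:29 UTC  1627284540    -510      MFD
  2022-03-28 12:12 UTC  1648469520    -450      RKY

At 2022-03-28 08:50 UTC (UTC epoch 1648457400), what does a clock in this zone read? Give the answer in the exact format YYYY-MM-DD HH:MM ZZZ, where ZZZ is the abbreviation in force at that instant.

2022-03-28 00:20 MFD

Query: 2022-03-28 08:50 UTC
Rule 2/3 (MFD, -08:30): 2021-07-26 07:29 UTC ≤ query < 2022-03-28 12:12 UTC
8·60 + 50 - 510 = 20 min
20 = 0·1440 + 20; 20 = 0·60 + 20 → 00:20, same day
→ 2022-03-28 00:20 MFD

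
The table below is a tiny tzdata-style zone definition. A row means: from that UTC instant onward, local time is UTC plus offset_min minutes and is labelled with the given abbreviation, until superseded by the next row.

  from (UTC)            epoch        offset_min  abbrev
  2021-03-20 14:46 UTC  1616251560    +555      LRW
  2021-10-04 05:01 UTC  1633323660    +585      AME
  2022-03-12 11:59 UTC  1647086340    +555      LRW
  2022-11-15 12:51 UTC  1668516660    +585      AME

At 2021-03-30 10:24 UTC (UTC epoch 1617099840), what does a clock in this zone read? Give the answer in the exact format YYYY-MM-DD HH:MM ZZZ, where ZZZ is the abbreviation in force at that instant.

2021-03-30 19:39 LRW

Query: 2021-03-30 10:24 UTC
Rule 1/4 (LRW, +09:15): 2021-03-20 14:46 UTC ≤ query < 2021-10-04 05:01 UTC
10·60 + 24 + 555 = 1179 min
1179 = 0·1440 + 1179; 1179 = 19·60 + 39 → 19:39, same day
→ 2021-03-30 19:39 LRW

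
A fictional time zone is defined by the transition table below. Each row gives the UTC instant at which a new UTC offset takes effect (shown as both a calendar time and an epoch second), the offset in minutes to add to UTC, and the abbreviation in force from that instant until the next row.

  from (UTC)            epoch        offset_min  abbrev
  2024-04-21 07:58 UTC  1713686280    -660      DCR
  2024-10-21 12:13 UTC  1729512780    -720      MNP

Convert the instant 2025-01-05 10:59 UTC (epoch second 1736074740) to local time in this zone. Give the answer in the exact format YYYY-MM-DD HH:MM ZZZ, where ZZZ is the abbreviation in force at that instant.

Query: 2025-01-05 10:59 UTC
Rule 2/2 (MNP, -12:00): 2024-10-21 12:13 UTC ≤ query < +∞
10·60 + 59 - 720 = -61 min
-61 = -1·1440 + 1379; 1379 = 22·60 + 59 → 22:59, 2025-01-05 - 1 day = 2025-01-04
→ 2025-01-04 22:59 MNP

2025-01-04 22:59 MNP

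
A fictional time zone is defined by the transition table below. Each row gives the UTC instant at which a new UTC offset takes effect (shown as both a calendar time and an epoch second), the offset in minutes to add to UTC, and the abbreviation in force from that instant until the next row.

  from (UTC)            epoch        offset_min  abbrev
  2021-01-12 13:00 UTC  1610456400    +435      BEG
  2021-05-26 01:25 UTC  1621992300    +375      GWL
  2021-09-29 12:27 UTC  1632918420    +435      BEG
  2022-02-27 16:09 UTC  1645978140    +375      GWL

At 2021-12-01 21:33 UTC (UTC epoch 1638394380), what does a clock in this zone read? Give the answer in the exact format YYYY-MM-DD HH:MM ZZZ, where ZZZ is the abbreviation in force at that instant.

Query: 2021-12-01 21:33 UTC
Rule 3/4 (BEG, +07:15): 2021-09-29 12:27 UTC ≤ query < 2022-02-27 16:09 UTC
21·60 + 33 + 435 = 1728 min
1728 = 1·1440 + 288; 288 = 4·60 + 48 → 04:48, 2021-12-01 + 1 day = 2021-12-02
→ 2021-12-02 04:48 BEG

2021-12-02 04:48 BEG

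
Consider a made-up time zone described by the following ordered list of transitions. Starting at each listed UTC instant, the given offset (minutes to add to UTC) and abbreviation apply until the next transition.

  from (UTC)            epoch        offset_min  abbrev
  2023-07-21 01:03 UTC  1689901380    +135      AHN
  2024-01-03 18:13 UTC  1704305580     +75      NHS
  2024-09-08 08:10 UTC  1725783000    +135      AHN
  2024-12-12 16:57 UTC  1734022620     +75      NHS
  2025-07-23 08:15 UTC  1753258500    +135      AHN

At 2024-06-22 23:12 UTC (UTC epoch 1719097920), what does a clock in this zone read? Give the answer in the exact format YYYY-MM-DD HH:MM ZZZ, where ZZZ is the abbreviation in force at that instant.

Query: 2024-06-22 23:12 UTC
Rule 2/5 (NHS, +01:15): 2024-01-03 18:13 UTC ≤ query < 2024-09-08 08:10 UTC
23·60 + 12 + 75 = 1467 min
1467 = 1·1440 + 27; 27 = 0·60 + 27 → 00:27, 2024-06-22 + 1 day = 2024-06-23
→ 2024-06-23 00:27 NHS

2024-06-23 00:27 NHS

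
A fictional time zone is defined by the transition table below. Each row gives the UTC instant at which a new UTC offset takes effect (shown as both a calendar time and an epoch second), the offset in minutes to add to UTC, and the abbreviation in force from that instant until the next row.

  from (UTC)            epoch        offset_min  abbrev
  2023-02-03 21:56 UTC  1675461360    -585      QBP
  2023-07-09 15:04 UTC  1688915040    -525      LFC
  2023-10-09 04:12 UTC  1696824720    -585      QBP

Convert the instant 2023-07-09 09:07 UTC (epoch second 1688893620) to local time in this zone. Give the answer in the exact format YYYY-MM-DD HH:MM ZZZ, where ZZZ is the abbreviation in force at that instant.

2023-07-08 23:22 QBP

Query: 2023-07-09 09:07 UTC
Rule 1/3 (QBP, -09:45): 2023-02-03 21:56 UTC ≤ query < 2023-07-09 15:04 UTC
9·60 + 7 - 585 = -38 min
-38 = -1·1440 + 1402; 1402 = 23·60 + 22 → 23:22, 2023-07-09 - 1 day = 2023-07-08
→ 2023-07-08 23:22 QBP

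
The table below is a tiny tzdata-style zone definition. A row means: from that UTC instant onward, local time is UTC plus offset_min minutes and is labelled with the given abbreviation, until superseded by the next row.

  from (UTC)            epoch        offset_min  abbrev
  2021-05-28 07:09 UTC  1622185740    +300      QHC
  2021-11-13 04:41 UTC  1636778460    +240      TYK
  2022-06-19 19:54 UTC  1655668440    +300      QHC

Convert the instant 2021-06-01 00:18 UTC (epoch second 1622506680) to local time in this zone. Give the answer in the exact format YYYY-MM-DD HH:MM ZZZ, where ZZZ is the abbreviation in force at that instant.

Query: 2021-06-01 00:18 UTC
Rule 1/3 (QHC, +05:00): 2021-05-28 07:09 UTC ≤ query < 2021-11-13 04:41 UTC
0·60 + 18 + 300 = 318 min
318 = 0·1440 + 318; 318 = 5·60 + 18 → 05:18, same day
→ 2021-06-01 05:18 QHC

2021-06-01 05:18 QHC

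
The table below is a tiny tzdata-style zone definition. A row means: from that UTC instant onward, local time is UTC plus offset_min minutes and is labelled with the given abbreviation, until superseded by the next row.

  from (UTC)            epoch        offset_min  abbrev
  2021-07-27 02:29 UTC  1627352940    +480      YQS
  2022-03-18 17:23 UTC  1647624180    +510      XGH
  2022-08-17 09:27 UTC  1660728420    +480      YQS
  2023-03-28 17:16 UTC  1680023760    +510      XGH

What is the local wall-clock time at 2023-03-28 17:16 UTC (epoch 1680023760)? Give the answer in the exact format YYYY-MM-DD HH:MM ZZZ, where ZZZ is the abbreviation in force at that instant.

Query: 2023-03-28 17:16 UTC
Rule 4/4 (XGH, +08:30): 2023-03-28 17:16 UTC ≤ query < +∞
17·60 + 16 + 510 = 1546 min
1546 = 1·1440 + 106; 106 = 1·60 + 46 → 01:46, 2023-03-28 + 1 day = 2023-03-29
→ 2023-03-29 01:46 XGH

2023-03-29 01:46 XGH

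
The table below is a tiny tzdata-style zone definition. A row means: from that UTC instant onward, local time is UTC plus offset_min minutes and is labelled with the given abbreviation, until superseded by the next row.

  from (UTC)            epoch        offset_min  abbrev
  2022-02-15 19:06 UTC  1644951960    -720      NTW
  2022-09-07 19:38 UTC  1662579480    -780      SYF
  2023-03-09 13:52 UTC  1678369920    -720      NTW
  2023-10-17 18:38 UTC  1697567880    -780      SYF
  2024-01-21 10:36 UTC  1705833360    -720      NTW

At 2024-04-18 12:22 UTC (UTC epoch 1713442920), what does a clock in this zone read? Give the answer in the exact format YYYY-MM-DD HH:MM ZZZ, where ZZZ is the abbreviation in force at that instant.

2024-04-18 00:22 NTW

Query: 2024-04-18 12:22 UTC
Rule 5/5 (NTW, -12:00): 2024-01-21 10:36 UTC ≤ query < +∞
12·60 + 22 - 720 = 22 min
22 = 0·1440 + 22; 22 = 0·60 + 22 → 00:22, same day
→ 2024-04-18 00:22 NTW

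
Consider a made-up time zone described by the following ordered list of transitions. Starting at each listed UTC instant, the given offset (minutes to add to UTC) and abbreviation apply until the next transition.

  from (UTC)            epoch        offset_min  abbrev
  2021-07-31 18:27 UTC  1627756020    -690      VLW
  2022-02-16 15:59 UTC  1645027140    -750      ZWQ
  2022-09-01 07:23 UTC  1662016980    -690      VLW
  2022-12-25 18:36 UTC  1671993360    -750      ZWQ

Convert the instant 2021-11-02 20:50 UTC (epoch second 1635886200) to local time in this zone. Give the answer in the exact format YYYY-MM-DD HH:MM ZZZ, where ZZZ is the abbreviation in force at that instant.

2021-11-02 09:20 VLW

Query: 2021-11-02 20:50 UTC
Rule 1/4 (VLW, -11:30): 2021-07-31 18:27 UTC ≤ query < 2022-02-16 15:59 UTC
20·60 + 50 - 690 = 560 min
560 = 0·1440 + 560; 560 = 9·60 + 20 → 09:20, same day
→ 2021-11-02 09:20 VLW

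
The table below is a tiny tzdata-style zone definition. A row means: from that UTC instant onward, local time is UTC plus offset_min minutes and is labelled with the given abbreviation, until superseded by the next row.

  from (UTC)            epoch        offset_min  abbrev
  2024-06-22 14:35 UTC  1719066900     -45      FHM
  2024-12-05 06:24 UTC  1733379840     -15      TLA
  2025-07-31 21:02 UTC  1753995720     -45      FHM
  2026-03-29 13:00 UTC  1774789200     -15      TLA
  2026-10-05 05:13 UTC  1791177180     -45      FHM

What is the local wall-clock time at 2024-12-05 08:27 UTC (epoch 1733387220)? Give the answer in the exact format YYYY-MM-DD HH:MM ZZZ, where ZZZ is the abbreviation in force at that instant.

Query: 2024-12-05 08:27 UTC
Rule 2/5 (TLA, -00:15): 2024-12-05 06:24 UTC ≤ query < 2025-07-31 21:02 UTC
8·60 + 27 - 15 = 492 min
492 = 0·1440 + 492; 492 = 8·60 + 12 → 08:12, same day
→ 2024-12-05 08:12 TLA

2024-12-05 08:12 TLA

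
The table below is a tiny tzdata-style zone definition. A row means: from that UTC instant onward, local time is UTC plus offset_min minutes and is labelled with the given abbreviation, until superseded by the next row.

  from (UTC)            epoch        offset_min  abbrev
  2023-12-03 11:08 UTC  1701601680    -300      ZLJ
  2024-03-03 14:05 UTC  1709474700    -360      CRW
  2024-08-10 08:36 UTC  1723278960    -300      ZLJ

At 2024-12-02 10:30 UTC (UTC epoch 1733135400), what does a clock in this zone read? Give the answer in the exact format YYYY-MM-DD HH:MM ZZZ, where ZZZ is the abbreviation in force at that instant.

Query: 2024-12-02 10:30 UTC
Rule 3/3 (ZLJ, -05:00): 2024-08-10 08:36 UTC ≤ query < +∞
10·60 + 30 - 300 = 330 min
330 = 0·1440 + 330; 330 = 5·60 + 30 → 05:30, same day
→ 2024-12-02 05:30 ZLJ

2024-12-02 05:30 ZLJ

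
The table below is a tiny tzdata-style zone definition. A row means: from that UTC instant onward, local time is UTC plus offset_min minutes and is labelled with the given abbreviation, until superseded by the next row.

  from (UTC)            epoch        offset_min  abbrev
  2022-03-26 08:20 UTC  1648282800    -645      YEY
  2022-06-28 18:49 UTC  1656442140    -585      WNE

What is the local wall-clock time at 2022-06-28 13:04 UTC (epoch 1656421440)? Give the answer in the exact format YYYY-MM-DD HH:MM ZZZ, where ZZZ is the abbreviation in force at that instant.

2022-06-28 02:19 YEY

Query: 2022-06-28 13:04 UTC
Rule 1/2 (YEY, -10:45): 2022-03-26 08:20 UTC ≤ query < 2022-06-28 18:49 UTC
13·60 + 4 - 645 = 139 min
139 = 0·1440 + 139; 139 = 2·60 + 19 → 02:19, same day
→ 2022-06-28 02:19 YEY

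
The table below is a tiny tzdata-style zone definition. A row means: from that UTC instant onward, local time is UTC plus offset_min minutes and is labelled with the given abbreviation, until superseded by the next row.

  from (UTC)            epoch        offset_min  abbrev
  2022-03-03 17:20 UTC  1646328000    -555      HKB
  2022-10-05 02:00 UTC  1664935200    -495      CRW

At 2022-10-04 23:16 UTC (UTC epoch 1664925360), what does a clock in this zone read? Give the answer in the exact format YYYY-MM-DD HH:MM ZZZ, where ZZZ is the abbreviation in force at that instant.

2022-10-04 14:01 HKB

Query: 2022-10-04 23:16 UTC
Rule 1/2 (HKB, -09:15): 2022-03-03 17:20 UTC ≤ query < 2022-10-05 02:00 UTC
23·60 + 16 - 555 = 841 min
841 = 0·1440 + 841; 841 = 14·60 + 1 → 14:01, same day
→ 2022-10-04 14:01 HKB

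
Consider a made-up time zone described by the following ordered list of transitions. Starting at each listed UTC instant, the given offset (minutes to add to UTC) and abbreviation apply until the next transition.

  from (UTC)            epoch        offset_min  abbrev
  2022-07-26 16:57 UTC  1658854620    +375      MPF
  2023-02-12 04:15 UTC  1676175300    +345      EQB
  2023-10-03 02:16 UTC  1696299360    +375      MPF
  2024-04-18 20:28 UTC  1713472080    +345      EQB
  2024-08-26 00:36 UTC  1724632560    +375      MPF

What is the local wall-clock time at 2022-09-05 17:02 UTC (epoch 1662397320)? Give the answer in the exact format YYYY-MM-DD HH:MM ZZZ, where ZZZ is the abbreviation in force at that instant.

2022-09-05 23:17 MPF

Query: 2022-09-05 17:02 UTC
Rule 1/5 (MPF, +06:15): 2022-07-26 16:57 UTC ≤ query < 2023-02-12 04:15 UTC
17·60 + 2 + 375 = 1397 min
1397 = 0·1440 + 1397; 1397 = 23·60 + 17 → 23:17, same day
→ 2022-09-05 23:17 MPF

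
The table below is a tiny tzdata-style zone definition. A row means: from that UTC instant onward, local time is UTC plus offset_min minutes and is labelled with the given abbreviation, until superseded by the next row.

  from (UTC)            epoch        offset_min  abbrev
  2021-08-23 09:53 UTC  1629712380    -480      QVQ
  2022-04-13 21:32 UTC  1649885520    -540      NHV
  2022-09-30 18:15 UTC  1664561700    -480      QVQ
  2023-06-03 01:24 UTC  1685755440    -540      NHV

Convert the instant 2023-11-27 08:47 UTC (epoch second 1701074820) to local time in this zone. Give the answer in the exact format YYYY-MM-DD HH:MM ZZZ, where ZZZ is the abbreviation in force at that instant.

Query: 2023-11-27 08:47 UTC
Rule 4/4 (NHV, -09:00): 2023-06-03 01:24 UTC ≤ query < +∞
8·60 + 47 - 540 = -13 min
-13 = -1·1440 + 1427; 1427 = 23·60 + 47 → 23:47, 2023-11-27 - 1 day = 2023-11-26
→ 2023-11-26 23:47 NHV

2023-11-26 23:47 NHV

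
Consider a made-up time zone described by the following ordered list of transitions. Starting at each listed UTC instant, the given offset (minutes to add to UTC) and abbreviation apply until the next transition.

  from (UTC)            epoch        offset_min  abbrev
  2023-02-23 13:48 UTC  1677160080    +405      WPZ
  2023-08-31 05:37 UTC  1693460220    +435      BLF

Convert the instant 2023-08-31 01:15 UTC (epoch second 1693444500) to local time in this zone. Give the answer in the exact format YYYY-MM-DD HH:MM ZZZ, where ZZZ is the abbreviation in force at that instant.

2023-08-31 08:00 WPZ

Query: 2023-08-31 01:15 UTC
Rule 1/2 (WPZ, +06:45): 2023-02-23 13:48 UTC ≤ query < 2023-08-31 05:37 UTC
1·60 + 15 + 405 = 480 min
480 = 0·1440 + 480; 480 = 8·60 + 0 → 08:00, same day
→ 2023-08-31 08:00 WPZ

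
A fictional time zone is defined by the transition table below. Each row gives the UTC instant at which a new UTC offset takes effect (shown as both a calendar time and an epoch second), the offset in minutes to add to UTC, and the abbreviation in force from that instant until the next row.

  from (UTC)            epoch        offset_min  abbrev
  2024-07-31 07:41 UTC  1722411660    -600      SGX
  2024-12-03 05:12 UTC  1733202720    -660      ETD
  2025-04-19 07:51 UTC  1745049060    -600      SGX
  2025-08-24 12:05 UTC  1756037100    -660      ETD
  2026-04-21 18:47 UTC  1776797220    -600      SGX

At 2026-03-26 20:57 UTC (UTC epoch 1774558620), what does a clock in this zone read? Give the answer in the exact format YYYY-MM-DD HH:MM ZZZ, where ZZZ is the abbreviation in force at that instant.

2026-03-26 09:57 ETD

Query: 2026-03-26 20:57 UTC
Rule 4/5 (ETD, -11:00): 2025-08-24 12:05 UTC ≤ query < 2026-04-21 18:47 UTC
20·60 + 57 - 660 = 597 min
597 = 0·1440 + 597; 597 = 9·60 + 57 → 09:57, same day
→ 2026-03-26 09:57 ETD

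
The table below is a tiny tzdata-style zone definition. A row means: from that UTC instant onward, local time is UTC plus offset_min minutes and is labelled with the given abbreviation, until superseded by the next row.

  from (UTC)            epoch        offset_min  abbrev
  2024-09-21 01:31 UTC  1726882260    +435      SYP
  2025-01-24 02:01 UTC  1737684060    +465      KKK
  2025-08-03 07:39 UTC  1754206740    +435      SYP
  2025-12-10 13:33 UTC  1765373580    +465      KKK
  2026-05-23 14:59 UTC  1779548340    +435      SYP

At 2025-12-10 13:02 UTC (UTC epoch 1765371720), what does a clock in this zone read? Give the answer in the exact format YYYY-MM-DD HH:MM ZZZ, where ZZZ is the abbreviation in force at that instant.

2025-12-10 20:17 SYP

Query: 2025-12-10 13:02 UTC
Rule 3/5 (SYP, +07:15): 2025-08-03 07:39 UTC ≤ query < 2025-12-10 13:33 UTC
13·60 + 2 + 435 = 1217 min
1217 = 0·1440 + 1217; 1217 = 20·60 + 17 → 20:17, same day
→ 2025-12-10 20:17 SYP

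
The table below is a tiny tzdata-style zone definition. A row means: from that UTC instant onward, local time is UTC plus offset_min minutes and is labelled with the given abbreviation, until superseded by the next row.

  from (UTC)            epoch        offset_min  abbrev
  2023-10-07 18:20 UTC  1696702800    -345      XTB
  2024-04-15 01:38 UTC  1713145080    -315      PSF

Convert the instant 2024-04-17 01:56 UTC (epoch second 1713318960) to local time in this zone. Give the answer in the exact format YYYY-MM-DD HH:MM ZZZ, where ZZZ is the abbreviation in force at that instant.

Query: 2024-04-17 01:56 UTC
Rule 2/2 (PSF, -05:15): 2024-04-15 01:38 UTC ≤ query < +∞
1·60 + 56 - 315 = -199 min
-199 = -1·1440 + 1241; 1241 = 20·60 + 41 → 20:41, 2024-04-17 - 1 day = 2024-04-16
→ 2024-04-16 20:41 PSF

2024-04-16 20:41 PSF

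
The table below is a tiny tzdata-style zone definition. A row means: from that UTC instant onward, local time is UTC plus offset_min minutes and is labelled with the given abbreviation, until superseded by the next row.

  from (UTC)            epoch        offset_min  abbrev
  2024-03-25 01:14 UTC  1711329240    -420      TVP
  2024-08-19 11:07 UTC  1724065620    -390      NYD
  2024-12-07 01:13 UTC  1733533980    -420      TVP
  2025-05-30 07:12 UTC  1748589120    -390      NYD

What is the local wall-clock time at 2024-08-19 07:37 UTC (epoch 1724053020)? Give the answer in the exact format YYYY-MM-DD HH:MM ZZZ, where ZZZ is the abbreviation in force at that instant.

2024-08-19 00:37 TVP

Query: 2024-08-19 07:37 UTC
Rule 1/4 (TVP, -07:00): 2024-03-25 01:14 UTC ≤ query < 2024-08-19 11:07 UTC
7·60 + 37 - 420 = 37 min
37 = 0·1440 + 37; 37 = 0·60 + 37 → 00:37, same day
→ 2024-08-19 00:37 TVP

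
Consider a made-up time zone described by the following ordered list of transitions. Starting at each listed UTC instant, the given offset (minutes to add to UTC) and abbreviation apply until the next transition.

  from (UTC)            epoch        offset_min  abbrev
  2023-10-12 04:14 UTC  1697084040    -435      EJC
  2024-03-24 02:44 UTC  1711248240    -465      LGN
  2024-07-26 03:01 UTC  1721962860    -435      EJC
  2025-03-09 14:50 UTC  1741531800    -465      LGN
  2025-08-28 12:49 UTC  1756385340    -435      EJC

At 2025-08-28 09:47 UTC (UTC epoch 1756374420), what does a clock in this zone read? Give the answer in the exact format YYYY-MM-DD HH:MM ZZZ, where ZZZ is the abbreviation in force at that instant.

2025-08-28 02:02 LGN

Query: 2025-08-28 09:47 UTC
Rule 4/5 (LGN, -07:45): 2025-03-09 14:50 UTC ≤ query < 2025-08-28 12:49 UTC
9·60 + 47 - 465 = 122 min
122 = 0·1440 + 122; 122 = 2·60 + 2 → 02:02, same day
→ 2025-08-28 02:02 LGN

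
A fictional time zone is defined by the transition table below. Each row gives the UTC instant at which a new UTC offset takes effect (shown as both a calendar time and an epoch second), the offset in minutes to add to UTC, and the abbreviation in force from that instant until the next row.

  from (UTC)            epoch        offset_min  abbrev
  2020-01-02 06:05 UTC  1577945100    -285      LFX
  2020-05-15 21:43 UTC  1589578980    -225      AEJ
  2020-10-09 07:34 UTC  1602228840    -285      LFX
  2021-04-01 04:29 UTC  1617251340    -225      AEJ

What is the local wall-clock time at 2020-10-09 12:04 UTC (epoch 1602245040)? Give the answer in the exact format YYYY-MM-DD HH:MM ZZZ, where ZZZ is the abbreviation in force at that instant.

Query: 2020-10-09 12:04 UTC
Rule 3/4 (LFX, -04:45): 2020-10-09 07:34 UTC ≤ query < 2021-04-01 04:29 UTC
12·60 + 4 - 285 = 439 min
439 = 0·1440 + 439; 439 = 7·60 + 19 → 07:19, same day
→ 2020-10-09 07:19 LFX

2020-10-09 07:19 LFX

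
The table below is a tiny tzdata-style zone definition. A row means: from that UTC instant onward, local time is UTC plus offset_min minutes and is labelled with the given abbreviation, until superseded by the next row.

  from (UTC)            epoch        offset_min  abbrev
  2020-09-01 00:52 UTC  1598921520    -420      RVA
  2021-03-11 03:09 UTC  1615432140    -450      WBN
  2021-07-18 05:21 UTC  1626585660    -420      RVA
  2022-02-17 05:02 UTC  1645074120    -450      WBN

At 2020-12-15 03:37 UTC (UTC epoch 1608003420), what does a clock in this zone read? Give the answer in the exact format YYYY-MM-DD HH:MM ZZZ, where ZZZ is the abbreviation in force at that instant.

2020-12-14 20:37 RVA

Query: 2020-12-15 03:37 UTC
Rule 1/4 (RVA, -07:00): 2020-09-01 00:52 UTC ≤ query < 2021-03-11 03:09 UTC
3·60 + 37 - 420 = -203 min
-203 = -1·1440 + 1237; 1237 = 20·60 + 37 → 20:37, 2020-12-15 - 1 day = 2020-12-14
→ 2020-12-14 20:37 RVA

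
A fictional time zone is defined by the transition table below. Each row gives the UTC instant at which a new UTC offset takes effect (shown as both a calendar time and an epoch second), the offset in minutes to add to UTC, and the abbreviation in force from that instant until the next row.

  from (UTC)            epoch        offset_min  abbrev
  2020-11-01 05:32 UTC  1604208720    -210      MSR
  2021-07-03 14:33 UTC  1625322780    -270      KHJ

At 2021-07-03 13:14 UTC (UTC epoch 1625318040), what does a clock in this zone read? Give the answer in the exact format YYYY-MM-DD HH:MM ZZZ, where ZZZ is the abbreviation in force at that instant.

2021-07-03 09:44 MSR

Query: 2021-07-03 13:14 UTC
Rule 1/2 (MSR, -03:30): 2020-11-01 05:32 UTC ≤ query < 2021-07-03 14:33 UTC
13·60 + 14 - 210 = 584 min
584 = 0·1440 + 584; 584 = 9·60 + 44 → 09:44, same day
→ 2021-07-03 09:44 MSR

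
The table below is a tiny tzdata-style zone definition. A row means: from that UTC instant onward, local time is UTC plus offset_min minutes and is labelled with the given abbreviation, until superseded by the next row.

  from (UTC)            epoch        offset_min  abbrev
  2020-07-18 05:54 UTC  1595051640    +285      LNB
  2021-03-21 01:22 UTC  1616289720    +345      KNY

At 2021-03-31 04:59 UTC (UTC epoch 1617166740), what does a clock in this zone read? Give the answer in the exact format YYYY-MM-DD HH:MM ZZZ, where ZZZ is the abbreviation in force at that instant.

2021-03-31 10:44 KNY

Query: 2021-03-31 04:59 UTC
Rule 2/2 (KNY, +05:45): 2021-03-21 01:22 UTC ≤ query < +∞
4·60 + 59 + 345 = 644 min
644 = 0·1440 + 644; 644 = 10·60 + 44 → 10:44, same day
→ 2021-03-31 10:44 KNY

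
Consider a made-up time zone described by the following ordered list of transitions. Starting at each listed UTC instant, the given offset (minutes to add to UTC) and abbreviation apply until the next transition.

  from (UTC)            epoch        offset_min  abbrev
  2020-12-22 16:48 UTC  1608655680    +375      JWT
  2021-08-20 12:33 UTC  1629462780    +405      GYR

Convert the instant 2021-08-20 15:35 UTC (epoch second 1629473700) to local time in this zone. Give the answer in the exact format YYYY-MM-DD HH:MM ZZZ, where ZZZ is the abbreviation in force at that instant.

2021-08-20 22:20 GYR

Query: 2021-08-20 15:35 UTC
Rule 2/2 (GYR, +06:45): 2021-08-20 12:33 UTC ≤ query < +∞
15·60 + 35 + 405 = 1340 min
1340 = 0·1440 + 1340; 1340 = 22·60 + 20 → 22:20, same day
→ 2021-08-20 22:20 GYR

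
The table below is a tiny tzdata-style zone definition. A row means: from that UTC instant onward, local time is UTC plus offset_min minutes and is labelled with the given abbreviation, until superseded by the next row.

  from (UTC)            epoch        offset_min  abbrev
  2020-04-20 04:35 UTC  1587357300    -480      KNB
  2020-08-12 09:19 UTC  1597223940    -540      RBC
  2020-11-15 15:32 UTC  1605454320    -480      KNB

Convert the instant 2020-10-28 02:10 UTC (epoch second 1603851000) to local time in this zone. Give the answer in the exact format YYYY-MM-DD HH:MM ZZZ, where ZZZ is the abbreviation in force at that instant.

2020-10-27 17:10 RBC

Query: 2020-10-28 02:10 UTC
Rule 2/3 (RBC, -09:00): 2020-08-12 09:19 UTC ≤ query < 2020-11-15 15:32 UTC
2·60 + 10 - 540 = -410 min
-410 = -1·1440 + 1030; 1030 = 17·60 + 10 → 17:10, 2020-10-28 - 1 day = 2020-10-27
→ 2020-10-27 17:10 RBC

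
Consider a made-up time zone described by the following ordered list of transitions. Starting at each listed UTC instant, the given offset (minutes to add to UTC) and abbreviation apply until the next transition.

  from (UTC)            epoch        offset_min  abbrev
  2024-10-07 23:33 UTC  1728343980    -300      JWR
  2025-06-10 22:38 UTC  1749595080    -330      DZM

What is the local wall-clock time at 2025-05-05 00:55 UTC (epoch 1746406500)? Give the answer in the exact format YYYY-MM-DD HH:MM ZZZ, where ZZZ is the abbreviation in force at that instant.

Query: 2025-05-05 00:55 UTC
Rule 1/2 (JWR, -05:00): 2024-10-07 23:33 UTC ≤ query < 2025-06-10 22:38 UTC
0·60 + 55 - 300 = -245 min
-245 = -1·1440 + 1195; 1195 = 19·60 + 55 → 19:55, 2025-05-05 - 1 day = 2025-05-04
→ 2025-05-04 19:55 JWR

2025-05-04 19:55 JWR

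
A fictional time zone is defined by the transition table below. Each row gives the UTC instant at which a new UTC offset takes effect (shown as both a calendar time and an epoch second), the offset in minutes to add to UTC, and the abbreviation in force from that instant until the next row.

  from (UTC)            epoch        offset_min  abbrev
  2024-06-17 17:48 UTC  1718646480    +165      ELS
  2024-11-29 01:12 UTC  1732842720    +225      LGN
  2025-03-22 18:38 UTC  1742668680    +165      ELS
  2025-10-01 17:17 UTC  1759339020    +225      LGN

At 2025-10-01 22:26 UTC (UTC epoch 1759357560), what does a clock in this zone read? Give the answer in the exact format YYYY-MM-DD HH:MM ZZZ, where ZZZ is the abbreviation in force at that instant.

2025-10-02 02:11 LGN

Query: 2025-10-01 22:26 UTC
Rule 4/4 (LGN, +03:45): 2025-10-01 17:17 UTC ≤ query < +∞
22·60 + 26 + 225 = 1571 min
1571 = 1·1440 + 131; 131 = 2·60 + 11 → 02:11, 2025-10-01 + 1 day = 2025-10-02
→ 2025-10-02 02:11 LGN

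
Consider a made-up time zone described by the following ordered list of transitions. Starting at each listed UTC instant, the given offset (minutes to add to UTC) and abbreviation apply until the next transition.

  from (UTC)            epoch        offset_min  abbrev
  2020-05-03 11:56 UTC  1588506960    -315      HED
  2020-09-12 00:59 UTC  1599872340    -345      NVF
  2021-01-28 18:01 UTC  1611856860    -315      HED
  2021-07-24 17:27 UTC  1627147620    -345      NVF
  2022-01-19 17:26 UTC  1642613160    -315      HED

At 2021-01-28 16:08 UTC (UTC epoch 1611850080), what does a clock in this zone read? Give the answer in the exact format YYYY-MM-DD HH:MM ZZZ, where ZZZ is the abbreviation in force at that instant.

Query: 2021-01-28 16:08 UTC
Rule 2/5 (NVF, -05:45): 2020-09-12 00:59 UTC ≤ query < 2021-01-28 18:01 UTC
16·60 + 8 - 345 = 623 min
623 = 0·1440 + 623; 623 = 10·60 + 23 → 10:23, same day
→ 2021-01-28 10:23 NVF

2021-01-28 10:23 NVF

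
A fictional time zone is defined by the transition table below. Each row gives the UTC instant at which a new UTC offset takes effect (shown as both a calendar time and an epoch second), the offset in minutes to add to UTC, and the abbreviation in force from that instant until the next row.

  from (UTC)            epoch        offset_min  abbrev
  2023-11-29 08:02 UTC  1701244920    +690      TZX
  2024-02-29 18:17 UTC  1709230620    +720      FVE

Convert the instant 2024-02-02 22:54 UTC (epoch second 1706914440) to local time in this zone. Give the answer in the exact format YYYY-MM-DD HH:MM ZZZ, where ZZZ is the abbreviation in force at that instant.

2024-02-03 10:24 TZX

Query: 2024-02-02 22:54 UTC
Rule 1/2 (TZX, +11:30): 2023-11-29 08:02 UTC ≤ query < 2024-02-29 18:17 UTC
22·60 + 54 + 690 = 2064 min
2064 = 1·1440 + 624; 624 = 10·60 + 24 → 10:24, 2024-02-02 + 1 day = 2024-02-03
→ 2024-02-03 10:24 TZX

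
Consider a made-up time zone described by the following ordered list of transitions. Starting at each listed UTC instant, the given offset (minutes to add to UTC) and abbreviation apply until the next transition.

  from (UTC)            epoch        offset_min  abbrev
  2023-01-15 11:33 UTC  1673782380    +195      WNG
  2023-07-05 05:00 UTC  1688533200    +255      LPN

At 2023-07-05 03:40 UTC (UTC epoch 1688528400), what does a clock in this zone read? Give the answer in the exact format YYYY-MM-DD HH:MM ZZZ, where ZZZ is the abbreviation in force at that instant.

Query: 2023-07-05 03:40 UTC
Rule 1/2 (WNG, +03:15): 2023-01-15 11:33 UTC ≤ query < 2023-07-05 05:00 UTC
3·60 + 40 + 195 = 415 min
415 = 0·1440 + 415; 415 = 6·60 + 55 → 06:55, same day
→ 2023-07-05 06:55 WNG

2023-07-05 06:55 WNG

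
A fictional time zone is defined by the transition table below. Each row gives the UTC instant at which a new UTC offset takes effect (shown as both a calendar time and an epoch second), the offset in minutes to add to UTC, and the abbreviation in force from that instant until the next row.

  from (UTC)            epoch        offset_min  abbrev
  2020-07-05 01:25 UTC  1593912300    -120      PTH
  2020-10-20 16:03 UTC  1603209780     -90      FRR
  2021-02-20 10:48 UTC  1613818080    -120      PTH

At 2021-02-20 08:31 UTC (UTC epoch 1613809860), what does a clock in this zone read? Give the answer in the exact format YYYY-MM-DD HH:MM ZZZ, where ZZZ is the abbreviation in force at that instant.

2021-02-20 07:01 FRR

Query: 2021-02-20 08:31 UTC
Rule 2/3 (FRR, -01:30): 2020-10-20 16:03 UTC ≤ query < 2021-02-20 10:48 UTC
8·60 + 31 - 90 = 421 min
421 = 0·1440 + 421; 421 = 7·60 + 1 → 07:01, same day
→ 2021-02-20 07:01 FRR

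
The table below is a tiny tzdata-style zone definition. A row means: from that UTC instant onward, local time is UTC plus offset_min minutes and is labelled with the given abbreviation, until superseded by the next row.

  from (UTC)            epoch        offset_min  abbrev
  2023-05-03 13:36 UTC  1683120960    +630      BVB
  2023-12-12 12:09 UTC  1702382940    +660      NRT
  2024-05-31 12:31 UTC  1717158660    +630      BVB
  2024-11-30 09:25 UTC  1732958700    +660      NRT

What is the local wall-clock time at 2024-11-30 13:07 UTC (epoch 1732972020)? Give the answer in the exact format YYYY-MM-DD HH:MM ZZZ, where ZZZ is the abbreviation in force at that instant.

Query: 2024-11-30 13:07 UTC
Rule 4/4 (NRT, +11:00): 2024-11-30 09:25 UTC ≤ query < +∞
13·60 + 7 + 660 = 1447 min
1447 = 1·1440 + 7; 7 = 0·60 + 7 → 00:07, 2024-11-30 + 1 day = 2024-12-01
→ 2024-12-01 00:07 NRT

2024-12-01 00:07 NRT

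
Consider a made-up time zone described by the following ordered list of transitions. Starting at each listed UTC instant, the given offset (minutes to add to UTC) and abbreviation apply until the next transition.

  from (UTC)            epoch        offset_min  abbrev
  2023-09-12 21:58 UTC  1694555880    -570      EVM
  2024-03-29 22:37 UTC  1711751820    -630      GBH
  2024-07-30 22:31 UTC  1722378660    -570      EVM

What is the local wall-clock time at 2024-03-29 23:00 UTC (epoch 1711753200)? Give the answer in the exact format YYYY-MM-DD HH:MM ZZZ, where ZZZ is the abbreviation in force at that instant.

2024-03-29 12:30 GBH

Query: 2024-03-29 23:00 UTC
Rule 2/3 (GBH, -10:30): 2024-03-29 22:37 UTC ≤ query < 2024-07-30 22:31 UTC
23·60 + 0 - 630 = 750 min
750 = 0·1440 + 750; 750 = 12·60 + 30 → 12:30, same day
→ 2024-03-29 12:30 GBH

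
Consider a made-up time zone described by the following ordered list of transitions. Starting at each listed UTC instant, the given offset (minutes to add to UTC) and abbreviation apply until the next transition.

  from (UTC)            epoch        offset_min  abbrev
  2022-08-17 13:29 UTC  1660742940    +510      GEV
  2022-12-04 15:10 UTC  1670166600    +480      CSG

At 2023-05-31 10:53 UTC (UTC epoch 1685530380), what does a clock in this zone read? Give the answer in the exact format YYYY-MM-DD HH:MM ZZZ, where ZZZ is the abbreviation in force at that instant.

Query: 2023-05-31 10:53 UTC
Rule 2/2 (CSG, +08:00): 2022-12-04 15:10 UTC ≤ query < +∞
10·60 + 53 + 480 = 1133 min
1133 = 0·1440 + 1133; 1133 = 18·60 + 53 → 18:53, same day
→ 2023-05-31 18:53 CSG

2023-05-31 18:53 CSG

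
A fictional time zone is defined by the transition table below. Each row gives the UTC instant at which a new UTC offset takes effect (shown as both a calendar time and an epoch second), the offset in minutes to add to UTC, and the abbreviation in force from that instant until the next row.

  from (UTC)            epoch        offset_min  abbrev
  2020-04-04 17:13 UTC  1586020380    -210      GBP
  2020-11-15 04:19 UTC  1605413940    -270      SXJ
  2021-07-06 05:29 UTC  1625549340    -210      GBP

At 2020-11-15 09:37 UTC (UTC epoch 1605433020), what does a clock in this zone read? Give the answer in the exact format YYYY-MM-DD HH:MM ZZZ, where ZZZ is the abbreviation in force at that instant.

2020-11-15 05:07 SXJ

Query: 2020-11-15 09:37 UTC
Rule 2/3 (SXJ, -04:30): 2020-11-15 04:19 UTC ≤ query < 2021-07-06 05:29 UTC
9·60 + 37 - 270 = 307 min
307 = 0·1440 + 307; 307 = 5·60 + 7 → 05:07, same day
→ 2020-11-15 05:07 SXJ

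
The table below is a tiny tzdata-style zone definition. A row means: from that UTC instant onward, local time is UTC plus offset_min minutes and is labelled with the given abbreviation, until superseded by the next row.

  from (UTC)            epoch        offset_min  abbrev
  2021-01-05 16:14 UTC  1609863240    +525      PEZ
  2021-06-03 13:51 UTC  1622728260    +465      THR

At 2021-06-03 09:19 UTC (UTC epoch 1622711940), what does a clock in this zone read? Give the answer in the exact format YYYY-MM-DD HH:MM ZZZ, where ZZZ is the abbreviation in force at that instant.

2021-06-03 18:04 PEZ

Query: 2021-06-03 09:19 UTC
Rule 1/2 (PEZ, +08:45): 2021-01-05 16:14 UTC ≤ query < 2021-06-03 13:51 UTC
9·60 + 19 + 525 = 1084 min
1084 = 0·1440 + 1084; 1084 = 18·60 + 4 → 18:04, same day
→ 2021-06-03 18:04 PEZ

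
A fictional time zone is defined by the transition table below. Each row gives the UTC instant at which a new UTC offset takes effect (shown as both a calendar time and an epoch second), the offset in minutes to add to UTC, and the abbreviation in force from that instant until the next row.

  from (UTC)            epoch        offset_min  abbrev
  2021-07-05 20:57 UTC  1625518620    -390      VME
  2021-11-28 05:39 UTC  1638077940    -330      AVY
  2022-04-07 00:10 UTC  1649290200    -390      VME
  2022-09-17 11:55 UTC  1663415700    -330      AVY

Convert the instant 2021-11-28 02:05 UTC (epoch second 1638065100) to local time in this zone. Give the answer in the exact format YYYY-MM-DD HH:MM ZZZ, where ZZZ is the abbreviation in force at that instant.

Query: 2021-11-28 02:05 UTC
Rule 1/4 (VME, -06:30): 2021-07-05 20:57 UTC ≤ query < 2021-11-28 05:39 UTC
2·60 + 5 - 390 = -265 min
-265 = -1·1440 + 1175; 1175 = 19·60 + 35 → 19:35, 2021-11-28 - 1 day = 2021-11-27
→ 2021-11-27 19:35 VME

2021-11-27 19:35 VME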